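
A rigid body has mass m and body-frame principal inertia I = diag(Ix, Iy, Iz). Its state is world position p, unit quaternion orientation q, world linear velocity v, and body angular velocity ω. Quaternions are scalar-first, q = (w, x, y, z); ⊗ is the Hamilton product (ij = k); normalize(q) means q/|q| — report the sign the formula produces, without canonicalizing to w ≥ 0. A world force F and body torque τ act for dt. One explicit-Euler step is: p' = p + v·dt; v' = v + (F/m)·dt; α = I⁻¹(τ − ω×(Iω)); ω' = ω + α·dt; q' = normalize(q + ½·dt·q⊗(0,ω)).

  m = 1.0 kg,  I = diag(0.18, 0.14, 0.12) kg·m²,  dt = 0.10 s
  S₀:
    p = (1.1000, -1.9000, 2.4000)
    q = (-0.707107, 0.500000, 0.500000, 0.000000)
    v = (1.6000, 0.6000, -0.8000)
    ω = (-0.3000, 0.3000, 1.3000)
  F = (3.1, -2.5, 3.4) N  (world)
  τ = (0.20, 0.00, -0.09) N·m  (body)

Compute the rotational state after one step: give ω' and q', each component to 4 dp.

ω' = (-0.1846, 0.3167, 1.2220)
q' = (-0.7055, 0.5418, 0.4558, -0.0309)

gyro term ω×Iω = (-0.0078, -0.0234, 0.0036)
α = I⁻¹(τ − ω×Iω) = (1.1544, 0.1671, -0.7800)
ω + α·dt = (-0.1846, 0.3167, 1.2220)
q⊗(0,ω) = (0.0000000, 0.8621321, -0.8621321, -0.6192391)
q + ½dt·q⊗(0,ω), renormalized = (-0.7055, 0.5418, 0.4558, -0.0309)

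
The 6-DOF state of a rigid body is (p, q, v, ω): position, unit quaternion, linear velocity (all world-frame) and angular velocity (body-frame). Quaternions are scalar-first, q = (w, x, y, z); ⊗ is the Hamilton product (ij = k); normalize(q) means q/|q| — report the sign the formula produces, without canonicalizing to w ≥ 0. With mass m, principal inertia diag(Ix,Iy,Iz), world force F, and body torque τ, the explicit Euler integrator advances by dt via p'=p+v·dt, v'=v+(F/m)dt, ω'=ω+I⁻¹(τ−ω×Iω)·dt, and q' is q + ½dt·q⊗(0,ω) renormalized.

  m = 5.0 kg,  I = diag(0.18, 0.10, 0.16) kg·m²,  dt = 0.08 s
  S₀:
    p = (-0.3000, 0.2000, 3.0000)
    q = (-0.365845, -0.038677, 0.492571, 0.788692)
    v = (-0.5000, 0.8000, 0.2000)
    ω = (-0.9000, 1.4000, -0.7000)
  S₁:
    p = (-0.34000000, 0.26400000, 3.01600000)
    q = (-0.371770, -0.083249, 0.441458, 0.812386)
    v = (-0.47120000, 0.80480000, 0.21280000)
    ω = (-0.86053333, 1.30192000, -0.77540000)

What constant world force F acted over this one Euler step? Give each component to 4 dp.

F = (1.8000, 0.3000, 0.8000)

v₁ − v₀ = (0.02880000, 0.00480000, 0.01280000)
applied force F = (1.8000, 0.3000, 0.8000)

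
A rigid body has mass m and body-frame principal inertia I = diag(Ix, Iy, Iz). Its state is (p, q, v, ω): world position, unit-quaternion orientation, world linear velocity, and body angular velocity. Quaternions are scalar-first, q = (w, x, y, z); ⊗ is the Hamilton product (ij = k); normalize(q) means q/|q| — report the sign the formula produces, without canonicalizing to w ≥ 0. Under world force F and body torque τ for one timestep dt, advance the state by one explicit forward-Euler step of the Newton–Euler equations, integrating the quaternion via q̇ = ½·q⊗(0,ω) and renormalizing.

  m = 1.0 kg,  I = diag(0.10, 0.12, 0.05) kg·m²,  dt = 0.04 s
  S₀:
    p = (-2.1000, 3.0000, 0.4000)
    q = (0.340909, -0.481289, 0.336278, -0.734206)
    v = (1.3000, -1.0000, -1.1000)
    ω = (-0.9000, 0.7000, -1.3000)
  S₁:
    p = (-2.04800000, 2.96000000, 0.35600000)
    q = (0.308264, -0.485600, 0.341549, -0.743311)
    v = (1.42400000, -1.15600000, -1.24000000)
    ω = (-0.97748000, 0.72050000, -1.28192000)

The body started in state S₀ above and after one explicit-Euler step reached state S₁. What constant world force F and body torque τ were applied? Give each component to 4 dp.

F = (3.1000, -3.9000, -3.5000)
τ = (-0.1300, 0.1200, 0.0100)

Δv = v₁−v₀ = (0.12400000, -0.15600000, -0.14000000)
m·(v₁−v₀)/dt = (3.1000, -3.9000, -3.5000)
ω₁ − ω₀ = (-0.07748000, 0.02050000, 0.01808000)
ω₀×(Iω₀) = (0.0637, 0.0585, -0.0126)
τ = I·(Δω/dt) + ω₀×(Iω₀) = (-0.1300, 0.1200, 0.0100)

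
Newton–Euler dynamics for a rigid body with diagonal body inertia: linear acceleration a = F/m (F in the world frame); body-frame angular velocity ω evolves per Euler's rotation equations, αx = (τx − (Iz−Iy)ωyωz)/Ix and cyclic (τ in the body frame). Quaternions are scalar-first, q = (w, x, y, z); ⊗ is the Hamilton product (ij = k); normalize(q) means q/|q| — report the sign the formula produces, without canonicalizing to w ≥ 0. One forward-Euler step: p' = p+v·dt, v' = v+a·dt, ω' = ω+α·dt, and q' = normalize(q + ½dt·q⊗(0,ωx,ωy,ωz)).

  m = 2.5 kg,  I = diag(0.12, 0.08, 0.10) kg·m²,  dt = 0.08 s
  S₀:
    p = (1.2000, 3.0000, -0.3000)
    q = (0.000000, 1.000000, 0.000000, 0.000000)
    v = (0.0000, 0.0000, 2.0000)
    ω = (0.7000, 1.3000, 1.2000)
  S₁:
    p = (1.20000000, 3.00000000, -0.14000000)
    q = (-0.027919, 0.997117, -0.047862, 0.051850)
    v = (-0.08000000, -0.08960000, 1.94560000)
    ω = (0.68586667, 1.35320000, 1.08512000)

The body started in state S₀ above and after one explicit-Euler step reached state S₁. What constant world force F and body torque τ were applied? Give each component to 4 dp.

ω₁ − ω₀ = (-0.01413333, 0.05320000, -0.11488000)
I·α + gyro = (0.0100, 0.0700, -0.1800)
Δv = v₁−v₀ = (-0.08000000, -0.08960000, -0.05440000)
F = m·Δv/dt = (-2.5000, -2.8000, -1.7000)

F = (-2.5000, -2.8000, -1.7000)
τ = (0.0100, 0.0700, -0.1800)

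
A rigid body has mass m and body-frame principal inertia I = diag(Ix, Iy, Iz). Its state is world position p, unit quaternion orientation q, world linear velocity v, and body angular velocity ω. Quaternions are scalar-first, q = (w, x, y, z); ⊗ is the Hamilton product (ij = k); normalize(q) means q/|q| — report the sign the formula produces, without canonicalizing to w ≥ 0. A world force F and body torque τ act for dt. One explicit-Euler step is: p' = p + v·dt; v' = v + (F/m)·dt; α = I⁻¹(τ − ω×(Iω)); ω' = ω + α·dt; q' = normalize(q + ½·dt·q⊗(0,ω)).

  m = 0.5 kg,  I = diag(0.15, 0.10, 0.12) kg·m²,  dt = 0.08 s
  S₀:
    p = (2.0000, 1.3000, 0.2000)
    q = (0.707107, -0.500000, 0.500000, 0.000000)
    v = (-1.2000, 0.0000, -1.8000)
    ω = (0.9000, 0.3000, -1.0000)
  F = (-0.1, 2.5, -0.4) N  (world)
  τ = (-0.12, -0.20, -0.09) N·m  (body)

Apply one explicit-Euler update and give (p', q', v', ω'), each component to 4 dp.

p' = (1.9040, 1.3000, 0.0560)
q' = (0.7180, -0.4938, 0.4877, -0.0522)
v' = (-1.2160, 0.4000, -1.8640)
ω' = (0.8392, 0.1616, -1.0510)

a = (-0.2000, 5.0000, -0.8000)
p + v·dt = (1.9040, 1.3000, 0.0560)
v' = v + a·dt = (-1.2160, 0.4000, -1.8640)
(τ − ω×Iω)/I = (-0.7600, -1.7300, -0.6375)
ω + α·dt = (0.8392, 0.1616, -1.0510)
Hamilton product q⊗(0,ω) = (0.3000000, 0.1363963, -0.2878679, -1.3071070)
q + ½dt·q⊗(0,ω), renormalized = (0.7180, -0.4938, 0.4877, -0.0522)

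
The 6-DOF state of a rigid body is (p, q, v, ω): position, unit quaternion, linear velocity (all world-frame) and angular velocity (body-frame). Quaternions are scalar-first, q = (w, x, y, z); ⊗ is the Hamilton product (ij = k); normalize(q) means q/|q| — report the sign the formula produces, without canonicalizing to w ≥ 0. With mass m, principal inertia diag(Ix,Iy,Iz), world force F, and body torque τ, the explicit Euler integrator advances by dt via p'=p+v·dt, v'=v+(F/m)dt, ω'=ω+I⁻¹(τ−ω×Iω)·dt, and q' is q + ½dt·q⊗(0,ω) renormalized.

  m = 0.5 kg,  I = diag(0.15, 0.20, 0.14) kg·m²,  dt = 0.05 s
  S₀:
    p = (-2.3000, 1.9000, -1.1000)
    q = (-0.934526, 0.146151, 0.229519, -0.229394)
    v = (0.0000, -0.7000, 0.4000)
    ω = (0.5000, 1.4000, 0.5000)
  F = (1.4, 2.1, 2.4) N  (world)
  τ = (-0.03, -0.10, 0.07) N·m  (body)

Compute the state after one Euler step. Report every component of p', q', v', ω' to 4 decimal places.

p' = p + v·dt = (-2.3000, 1.8650, -1.0800)
v + (F/m)dt = (0.1400, -0.4900, 0.6400)
gyro term ω×Iω = (-0.0420, 0.0025, 0.0350)
angular accel α = (0.0800, -0.5125, 0.2500)
ω' = ω + α·dt = (0.5040, 1.3744, 0.5125)
Hamilton product q⊗(0,ω) = (-0.2797051, -0.0313519, -1.4961089, -0.3774111)
updated quaternion q' = (-0.9408, 0.1453, 0.1920, -0.2386)

p' = (-2.3000, 1.8650, -1.0800)
q' = (-0.9408, 0.1453, 0.1920, -0.2386)
v' = (0.1400, -0.4900, 0.6400)
ω' = (0.5040, 1.3744, 0.5125)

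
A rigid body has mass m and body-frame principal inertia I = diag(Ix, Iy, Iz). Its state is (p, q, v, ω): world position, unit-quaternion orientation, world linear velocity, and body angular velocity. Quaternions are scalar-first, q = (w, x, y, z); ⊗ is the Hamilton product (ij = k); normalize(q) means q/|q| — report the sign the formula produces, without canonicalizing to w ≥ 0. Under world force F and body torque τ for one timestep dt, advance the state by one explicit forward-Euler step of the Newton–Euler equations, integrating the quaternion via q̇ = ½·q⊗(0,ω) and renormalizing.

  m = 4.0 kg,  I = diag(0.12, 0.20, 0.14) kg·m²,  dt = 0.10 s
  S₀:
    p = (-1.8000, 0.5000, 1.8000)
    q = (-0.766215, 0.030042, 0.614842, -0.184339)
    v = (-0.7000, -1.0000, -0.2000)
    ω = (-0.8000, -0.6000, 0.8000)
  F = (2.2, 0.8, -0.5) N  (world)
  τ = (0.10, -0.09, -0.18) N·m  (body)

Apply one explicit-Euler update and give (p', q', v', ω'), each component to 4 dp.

p' = (-1.8700, 0.4000, 1.7800)
q' = (-0.7377, 0.0796, 0.6427, -0.1909)
v' = (-0.6450, -0.9800, -0.2125)
ω' = (-0.7407, -0.6514, 0.6440)

precession coupling ω×(Iω) = (0.0288, 0.0128, 0.0384)
(τ − ω×Iω)/I = (0.5933, -0.5140, -1.5600)
ω' = ω + α·dt = (-0.7407, -0.6514, 0.6440)
Hamilton product q⊗(0,ω) = (0.5404100, 0.9942422, 0.5831666, -0.1391236)
q' = normalize(q + ½dt·q⊗(0,ω)) = (-0.7377, 0.0796, 0.6427, -0.1909)
a = (0.5500, 0.2000, -0.1250)
p + v·dt = (-1.8700, 0.4000, 1.7800)
v' = v + a·dt = (-0.6450, -0.9800, -0.2125)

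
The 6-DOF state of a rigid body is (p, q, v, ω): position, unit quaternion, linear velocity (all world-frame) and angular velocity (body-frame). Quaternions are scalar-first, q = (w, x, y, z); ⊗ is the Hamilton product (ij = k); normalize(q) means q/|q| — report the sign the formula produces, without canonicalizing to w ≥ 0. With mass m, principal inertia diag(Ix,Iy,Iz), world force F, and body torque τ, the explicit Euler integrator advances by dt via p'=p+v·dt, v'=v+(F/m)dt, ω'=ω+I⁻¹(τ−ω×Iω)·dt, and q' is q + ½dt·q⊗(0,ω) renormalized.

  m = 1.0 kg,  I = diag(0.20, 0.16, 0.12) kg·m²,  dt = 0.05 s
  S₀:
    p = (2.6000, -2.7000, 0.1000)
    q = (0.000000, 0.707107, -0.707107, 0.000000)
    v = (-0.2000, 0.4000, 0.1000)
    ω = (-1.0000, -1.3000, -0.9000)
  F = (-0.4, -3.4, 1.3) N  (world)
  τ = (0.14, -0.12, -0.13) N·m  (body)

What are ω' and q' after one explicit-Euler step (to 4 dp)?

ω' = (-0.9533, -1.3600, -0.9325)
q' = (-0.0053, 0.7222, -0.6904, -0.0406)

precession coupling ω×(Iω) = (-0.0468, 0.0720, -0.0520)
(τ − ω×Iω)/I = (0.9340, -1.2000, -0.6500)
new body rate ω' = (-0.9533, -1.3600, -0.9325)
Hamilton product q⊗(0,ω) = (-0.2121321, 0.6363963, 0.6363963, -1.6263461)
q' = normalize(q + ½dt·q⊗(0,ω)) = (-0.0053, 0.7222, -0.6904, -0.0406)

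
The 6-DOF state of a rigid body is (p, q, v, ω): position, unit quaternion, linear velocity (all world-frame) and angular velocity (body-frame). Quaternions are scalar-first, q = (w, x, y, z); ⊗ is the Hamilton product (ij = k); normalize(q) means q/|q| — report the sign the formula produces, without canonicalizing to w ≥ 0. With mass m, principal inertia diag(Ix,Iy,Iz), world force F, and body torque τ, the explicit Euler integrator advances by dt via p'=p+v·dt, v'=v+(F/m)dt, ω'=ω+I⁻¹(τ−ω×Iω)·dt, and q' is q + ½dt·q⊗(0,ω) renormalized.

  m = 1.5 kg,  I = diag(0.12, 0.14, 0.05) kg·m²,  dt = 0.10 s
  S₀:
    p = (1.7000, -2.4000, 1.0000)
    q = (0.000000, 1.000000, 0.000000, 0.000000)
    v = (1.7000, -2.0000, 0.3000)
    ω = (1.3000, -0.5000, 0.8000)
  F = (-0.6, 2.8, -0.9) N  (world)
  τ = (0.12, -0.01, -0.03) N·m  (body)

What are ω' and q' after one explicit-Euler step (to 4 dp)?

ω×(Iω) gyroscopic = (0.0360, 0.0728, -0.0130)
α = I⁻¹(τ − ω×Iω) = (0.7000, -0.5914, -0.3400)
ω + α·dt = (1.3700, -0.5591, 0.7660)
2q̇ = q⊗(0,ω) = (-1.3000000, 0.0000000, -0.8000000, -0.5000000)
updated quaternion q' = (-0.0648, 0.9968, -0.0399, -0.0249)

ω' = (1.3700, -0.5591, 0.7660)
q' = (-0.0648, 0.9968, -0.0399, -0.0249)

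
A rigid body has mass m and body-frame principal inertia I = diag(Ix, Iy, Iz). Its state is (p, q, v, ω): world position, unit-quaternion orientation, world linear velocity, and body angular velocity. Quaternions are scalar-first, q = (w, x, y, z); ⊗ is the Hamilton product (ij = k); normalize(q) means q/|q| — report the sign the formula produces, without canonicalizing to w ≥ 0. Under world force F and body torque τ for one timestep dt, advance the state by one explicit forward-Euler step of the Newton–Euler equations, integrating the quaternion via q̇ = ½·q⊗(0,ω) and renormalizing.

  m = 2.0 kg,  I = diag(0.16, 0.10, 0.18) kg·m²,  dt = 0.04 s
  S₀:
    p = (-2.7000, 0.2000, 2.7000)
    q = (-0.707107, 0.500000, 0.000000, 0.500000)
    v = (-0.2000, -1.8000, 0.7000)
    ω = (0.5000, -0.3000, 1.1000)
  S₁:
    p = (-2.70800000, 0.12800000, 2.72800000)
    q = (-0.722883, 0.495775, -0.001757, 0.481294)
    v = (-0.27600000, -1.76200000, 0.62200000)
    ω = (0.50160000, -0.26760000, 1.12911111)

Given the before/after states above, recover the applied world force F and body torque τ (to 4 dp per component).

ω₁ − ω₀ = (0.00160000, 0.03240000, 0.02911111)
precession coupling = (-0.0264, -0.0110, 0.0090)
I·α + gyro = (-0.0200, 0.0700, 0.1400)
velocity change Δv = (-0.07600000, 0.03800000, -0.07800000)
F = m·Δv/dt = (-3.8000, 1.9000, -3.9000)

F = (-3.8000, 1.9000, -3.9000)
τ = (-0.0200, 0.0700, 0.1400)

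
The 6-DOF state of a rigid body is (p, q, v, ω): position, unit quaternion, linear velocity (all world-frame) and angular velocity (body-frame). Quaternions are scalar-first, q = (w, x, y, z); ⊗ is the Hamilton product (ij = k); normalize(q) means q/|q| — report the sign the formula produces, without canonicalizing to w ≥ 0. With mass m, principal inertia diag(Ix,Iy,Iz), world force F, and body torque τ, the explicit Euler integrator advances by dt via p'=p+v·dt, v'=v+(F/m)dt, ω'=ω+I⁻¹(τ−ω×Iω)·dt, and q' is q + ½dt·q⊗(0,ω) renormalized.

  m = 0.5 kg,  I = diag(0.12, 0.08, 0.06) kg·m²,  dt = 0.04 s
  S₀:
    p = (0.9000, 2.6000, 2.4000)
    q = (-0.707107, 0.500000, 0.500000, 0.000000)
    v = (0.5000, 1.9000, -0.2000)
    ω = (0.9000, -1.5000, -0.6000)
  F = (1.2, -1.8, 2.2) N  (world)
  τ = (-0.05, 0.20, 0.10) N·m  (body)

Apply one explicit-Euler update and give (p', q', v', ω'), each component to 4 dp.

p' = (0.9200, 2.6760, 2.3920)
q' = (-0.7006, 0.4809, 0.5269, -0.0155)
v' = (0.5960, 1.7560, -0.0240)
ω' = (0.8893, -1.3838, -0.5693)

(τ − ω×Iω)/I = (-0.2667, 2.9050, 0.7667)
ω + α·dt = (0.8893, -1.3838, -0.5693)
2q̇ = q⊗(0,ω) = (0.3000000, -0.9363963, 1.3606605, -0.7757358)
q' = normalize(q + ½dt·q⊗(0,ω)) = (-0.7006, 0.4809, 0.5269, -0.0155)
p + v·dt = (0.9200, 2.6760, 2.3920)
new velocity v' = (0.5960, 1.7560, -0.0240)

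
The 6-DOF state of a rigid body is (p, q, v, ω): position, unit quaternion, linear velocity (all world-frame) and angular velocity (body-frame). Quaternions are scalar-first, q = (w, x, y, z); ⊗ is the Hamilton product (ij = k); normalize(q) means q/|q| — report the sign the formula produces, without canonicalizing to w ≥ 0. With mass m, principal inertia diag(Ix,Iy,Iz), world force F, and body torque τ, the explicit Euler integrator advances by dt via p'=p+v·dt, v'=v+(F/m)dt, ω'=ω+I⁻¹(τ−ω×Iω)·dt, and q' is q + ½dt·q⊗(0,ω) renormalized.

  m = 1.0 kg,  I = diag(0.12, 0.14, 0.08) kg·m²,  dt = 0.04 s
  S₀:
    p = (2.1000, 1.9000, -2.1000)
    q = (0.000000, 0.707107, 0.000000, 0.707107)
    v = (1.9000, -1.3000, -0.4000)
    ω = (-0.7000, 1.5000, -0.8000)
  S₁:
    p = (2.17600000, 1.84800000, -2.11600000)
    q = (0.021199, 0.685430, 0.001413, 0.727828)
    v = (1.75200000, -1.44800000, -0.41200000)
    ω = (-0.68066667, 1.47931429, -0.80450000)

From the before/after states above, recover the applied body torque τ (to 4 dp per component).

τ = (0.1300, -0.0500, -0.0300)

rate change Δω = (0.01933333, -0.02068571, -0.00450000)
applied torque τ = (0.1300, -0.0500, -0.0300)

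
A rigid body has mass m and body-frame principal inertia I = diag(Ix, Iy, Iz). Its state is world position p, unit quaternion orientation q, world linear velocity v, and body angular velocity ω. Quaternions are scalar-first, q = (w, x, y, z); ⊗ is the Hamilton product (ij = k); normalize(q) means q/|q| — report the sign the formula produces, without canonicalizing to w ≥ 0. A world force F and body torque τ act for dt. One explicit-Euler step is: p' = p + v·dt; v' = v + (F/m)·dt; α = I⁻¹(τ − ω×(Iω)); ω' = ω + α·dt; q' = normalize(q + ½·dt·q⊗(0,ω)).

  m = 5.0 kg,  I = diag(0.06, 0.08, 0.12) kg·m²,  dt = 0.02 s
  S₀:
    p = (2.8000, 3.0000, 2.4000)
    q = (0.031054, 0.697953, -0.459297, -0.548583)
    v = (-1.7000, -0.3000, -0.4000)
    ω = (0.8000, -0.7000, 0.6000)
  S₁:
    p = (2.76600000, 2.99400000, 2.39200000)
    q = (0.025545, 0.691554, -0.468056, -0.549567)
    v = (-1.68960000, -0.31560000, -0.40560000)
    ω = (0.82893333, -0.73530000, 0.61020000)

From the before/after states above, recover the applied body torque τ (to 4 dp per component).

rate change Δω = (0.02893333, -0.03530000, 0.01020000)
I·α + gyro = (0.0700, -0.1700, 0.0500)

τ = (0.0700, -0.1700, 0.0500)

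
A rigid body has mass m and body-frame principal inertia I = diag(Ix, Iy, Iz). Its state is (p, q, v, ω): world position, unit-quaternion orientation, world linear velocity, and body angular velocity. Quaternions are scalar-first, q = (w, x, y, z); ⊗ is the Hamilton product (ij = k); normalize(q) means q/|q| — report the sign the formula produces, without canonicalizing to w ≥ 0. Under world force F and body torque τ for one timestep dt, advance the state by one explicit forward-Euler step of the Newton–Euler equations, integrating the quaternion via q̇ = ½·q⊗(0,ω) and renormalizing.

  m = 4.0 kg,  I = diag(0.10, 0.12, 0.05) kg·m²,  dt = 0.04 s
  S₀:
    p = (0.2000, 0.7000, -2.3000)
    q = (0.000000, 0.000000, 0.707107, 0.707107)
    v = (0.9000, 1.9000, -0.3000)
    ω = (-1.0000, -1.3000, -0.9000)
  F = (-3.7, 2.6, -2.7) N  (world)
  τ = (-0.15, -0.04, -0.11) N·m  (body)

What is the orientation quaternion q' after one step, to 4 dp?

q' = (0.0311, 0.0057, 0.6925, 0.7207)

q⊗(0,ω) = (1.5556354, 0.2828428, -0.7071070, 0.7071070)
q' = normalize(q + ½dt·q⊗(0,ω)) = (0.0311, 0.0057, 0.6925, 0.7207)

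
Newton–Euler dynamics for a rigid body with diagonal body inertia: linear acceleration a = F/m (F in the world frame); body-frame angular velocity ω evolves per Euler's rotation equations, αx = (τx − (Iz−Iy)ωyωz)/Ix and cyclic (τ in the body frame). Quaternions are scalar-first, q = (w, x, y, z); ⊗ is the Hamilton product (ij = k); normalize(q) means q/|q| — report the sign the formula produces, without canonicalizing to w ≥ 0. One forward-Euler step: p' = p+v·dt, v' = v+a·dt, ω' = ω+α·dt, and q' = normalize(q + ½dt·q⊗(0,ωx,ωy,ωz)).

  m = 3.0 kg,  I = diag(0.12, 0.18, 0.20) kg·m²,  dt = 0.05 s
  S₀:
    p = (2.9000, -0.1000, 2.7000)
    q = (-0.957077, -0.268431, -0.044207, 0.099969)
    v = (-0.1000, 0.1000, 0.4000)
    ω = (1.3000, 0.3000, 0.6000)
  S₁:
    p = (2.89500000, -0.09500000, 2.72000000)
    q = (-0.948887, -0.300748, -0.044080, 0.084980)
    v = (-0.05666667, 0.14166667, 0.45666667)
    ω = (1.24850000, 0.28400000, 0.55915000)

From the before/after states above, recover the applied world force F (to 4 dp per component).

F = (2.6000, 2.5000, 3.4000)

v₁ − v₀ = (0.04333333, 0.04166667, 0.05666667)
applied force F = (2.6000, 2.5000, 3.4000)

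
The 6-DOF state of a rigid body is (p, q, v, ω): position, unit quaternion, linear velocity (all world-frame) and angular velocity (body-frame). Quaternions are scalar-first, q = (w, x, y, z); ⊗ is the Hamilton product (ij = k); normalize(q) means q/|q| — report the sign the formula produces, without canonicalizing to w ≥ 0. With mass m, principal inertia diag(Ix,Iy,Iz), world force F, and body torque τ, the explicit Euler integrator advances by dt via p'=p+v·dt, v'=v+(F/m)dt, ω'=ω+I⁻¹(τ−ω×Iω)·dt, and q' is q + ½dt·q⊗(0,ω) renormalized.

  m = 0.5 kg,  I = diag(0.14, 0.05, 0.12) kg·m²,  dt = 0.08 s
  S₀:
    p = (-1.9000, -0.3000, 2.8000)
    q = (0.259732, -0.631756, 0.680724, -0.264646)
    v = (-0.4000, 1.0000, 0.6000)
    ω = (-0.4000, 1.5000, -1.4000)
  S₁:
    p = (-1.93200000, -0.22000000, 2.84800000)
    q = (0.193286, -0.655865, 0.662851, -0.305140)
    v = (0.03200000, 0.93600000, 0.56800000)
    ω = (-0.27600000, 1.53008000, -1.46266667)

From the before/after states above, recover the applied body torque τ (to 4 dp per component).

τ = (0.0700, 0.0300, -0.0400)

ω₁ − ω₀ = (0.12400000, 0.03008000, -0.06266667)
precession coupling = (-0.1470, 0.0112, 0.0540)
applied torque τ = (0.0700, 0.0300, -0.0400)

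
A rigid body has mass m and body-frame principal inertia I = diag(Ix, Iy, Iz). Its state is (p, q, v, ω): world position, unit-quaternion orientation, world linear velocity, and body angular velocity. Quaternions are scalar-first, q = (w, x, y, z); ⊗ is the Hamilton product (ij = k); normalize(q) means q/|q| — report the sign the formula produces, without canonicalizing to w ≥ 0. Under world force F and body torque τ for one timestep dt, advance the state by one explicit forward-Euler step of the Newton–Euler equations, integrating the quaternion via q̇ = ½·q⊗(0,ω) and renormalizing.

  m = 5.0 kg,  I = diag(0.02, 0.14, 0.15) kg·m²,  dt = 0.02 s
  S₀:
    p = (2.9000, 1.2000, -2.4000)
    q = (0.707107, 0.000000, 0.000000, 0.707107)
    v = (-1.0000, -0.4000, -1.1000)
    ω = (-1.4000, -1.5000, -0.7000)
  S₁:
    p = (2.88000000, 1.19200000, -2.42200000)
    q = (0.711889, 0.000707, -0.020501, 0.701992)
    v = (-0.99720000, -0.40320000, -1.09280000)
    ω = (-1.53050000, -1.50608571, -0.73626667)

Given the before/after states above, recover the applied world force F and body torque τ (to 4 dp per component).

Δv = v₁−v₀ = (0.00280000, -0.00320000, 0.00720000)
F = m·Δv/dt = (0.7000, -0.8000, 1.8000)
ω₁ − ω₀ = (-0.13050000, -0.00608571, -0.03626667)
applied torque τ = (-0.1200, -0.1700, -0.0200)

F = (0.7000, -0.8000, 1.8000)
τ = (-0.1200, -0.1700, -0.0200)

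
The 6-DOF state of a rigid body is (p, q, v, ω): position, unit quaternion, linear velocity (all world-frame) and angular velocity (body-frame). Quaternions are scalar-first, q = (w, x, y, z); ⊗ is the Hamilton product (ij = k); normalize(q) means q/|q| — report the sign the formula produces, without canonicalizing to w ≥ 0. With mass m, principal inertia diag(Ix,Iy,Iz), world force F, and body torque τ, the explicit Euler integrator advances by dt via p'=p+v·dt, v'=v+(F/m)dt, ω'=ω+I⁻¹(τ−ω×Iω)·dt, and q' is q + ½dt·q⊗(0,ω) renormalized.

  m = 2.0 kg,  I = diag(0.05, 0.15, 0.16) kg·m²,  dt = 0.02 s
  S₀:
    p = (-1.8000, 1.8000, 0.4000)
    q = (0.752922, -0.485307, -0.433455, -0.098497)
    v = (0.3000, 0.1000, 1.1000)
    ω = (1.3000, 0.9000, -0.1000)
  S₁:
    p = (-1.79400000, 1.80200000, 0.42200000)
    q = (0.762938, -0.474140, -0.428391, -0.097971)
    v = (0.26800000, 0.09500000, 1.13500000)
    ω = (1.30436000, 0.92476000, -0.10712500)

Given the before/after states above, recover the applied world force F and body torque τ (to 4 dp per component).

F = (-3.2000, -0.5000, 3.5000)
τ = (0.0100, 0.2000, 0.0600)

rate change Δω = (0.00436000, 0.02476000, -0.00712500)
gyro term ω₀×Iω₀ = (-0.0009, 0.0143, 0.1170)
τ = I·(Δω/dt) + ω₀×(Iω₀) = (0.0100, 0.2000, 0.0600)
Δv = v₁−v₀ = (-0.03200000, -0.00500000, 0.03500000)
F = m·Δv/dt = (-3.2000, -0.5000, 3.5000)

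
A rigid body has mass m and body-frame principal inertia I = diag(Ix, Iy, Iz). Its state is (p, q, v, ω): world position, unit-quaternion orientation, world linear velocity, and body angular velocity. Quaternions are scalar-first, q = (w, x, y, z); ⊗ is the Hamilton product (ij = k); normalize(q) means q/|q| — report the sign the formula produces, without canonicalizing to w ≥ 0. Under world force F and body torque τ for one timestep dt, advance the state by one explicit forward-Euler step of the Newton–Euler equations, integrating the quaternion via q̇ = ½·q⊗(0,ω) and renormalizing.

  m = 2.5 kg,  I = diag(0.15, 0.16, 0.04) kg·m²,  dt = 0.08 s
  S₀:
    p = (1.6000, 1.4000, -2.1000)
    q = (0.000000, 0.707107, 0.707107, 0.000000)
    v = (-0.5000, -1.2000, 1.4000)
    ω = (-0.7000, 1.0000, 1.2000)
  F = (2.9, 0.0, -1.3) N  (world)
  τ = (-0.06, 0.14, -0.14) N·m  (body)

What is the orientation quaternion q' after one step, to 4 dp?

q' = (-0.0085, 0.7393, 0.6716, 0.0480)

2q̇ = q⊗(0,ω) = (-0.2121321, 0.8485284, -0.8485284, 1.2020819)
q + ½dt·q⊗(0,ω), renormalized = (-0.0085, 0.7393, 0.6716, 0.0480)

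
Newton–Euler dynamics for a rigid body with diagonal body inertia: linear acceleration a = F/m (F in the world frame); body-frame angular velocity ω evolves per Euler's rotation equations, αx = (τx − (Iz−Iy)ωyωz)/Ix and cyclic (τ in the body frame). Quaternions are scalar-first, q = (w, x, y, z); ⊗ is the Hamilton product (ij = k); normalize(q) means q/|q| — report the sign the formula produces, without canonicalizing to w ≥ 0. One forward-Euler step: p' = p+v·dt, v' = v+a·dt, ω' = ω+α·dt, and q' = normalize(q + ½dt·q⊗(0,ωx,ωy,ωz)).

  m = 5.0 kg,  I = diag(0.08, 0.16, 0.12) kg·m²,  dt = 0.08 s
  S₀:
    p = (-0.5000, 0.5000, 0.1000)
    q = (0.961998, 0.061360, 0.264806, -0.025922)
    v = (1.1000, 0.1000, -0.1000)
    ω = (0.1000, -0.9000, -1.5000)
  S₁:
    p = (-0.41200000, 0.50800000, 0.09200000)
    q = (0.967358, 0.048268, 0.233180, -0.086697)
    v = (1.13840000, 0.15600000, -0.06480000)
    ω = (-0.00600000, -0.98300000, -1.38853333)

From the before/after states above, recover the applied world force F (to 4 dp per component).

velocity change Δv = (0.03840000, 0.05600000, 0.03520000)
applied force F = (2.4000, 3.5000, 2.2000)

F = (2.4000, 3.5000, 2.2000)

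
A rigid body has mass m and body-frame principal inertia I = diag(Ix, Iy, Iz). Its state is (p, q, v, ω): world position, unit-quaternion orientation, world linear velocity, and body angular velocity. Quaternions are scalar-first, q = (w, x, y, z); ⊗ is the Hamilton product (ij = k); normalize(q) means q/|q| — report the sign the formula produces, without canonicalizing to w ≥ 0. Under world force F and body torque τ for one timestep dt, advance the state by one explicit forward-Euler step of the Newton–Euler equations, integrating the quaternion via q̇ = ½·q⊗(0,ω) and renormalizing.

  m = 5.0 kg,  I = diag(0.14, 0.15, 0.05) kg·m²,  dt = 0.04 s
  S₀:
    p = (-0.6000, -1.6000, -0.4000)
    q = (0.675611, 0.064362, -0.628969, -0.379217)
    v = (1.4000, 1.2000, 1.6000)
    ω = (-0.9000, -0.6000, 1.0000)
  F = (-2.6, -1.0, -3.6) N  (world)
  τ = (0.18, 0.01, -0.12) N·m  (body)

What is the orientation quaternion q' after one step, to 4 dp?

2q̇ = q⊗(0,ω) = (0.0597614, -1.4645491, -0.1284333, 0.0709217)
updated quaternion q' = (0.6765, 0.0351, -0.6313, -0.3776)

q' = (0.6765, 0.0351, -0.6313, -0.3776)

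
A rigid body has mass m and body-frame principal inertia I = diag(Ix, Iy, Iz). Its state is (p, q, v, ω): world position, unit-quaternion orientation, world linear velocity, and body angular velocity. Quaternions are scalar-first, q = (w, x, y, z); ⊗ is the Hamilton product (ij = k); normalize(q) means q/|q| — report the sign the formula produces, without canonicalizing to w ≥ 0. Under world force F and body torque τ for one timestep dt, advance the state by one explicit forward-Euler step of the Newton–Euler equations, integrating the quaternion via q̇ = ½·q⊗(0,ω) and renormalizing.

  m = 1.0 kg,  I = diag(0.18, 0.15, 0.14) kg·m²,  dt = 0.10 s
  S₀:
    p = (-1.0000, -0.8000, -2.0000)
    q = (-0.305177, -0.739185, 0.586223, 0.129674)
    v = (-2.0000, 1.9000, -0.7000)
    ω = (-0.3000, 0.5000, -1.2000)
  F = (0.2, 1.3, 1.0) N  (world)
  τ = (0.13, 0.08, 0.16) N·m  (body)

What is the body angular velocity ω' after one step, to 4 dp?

precession coupling ω×(Iω) = (0.0060, 0.0144, 0.0045)
α = I⁻¹(τ − ω×Iω) = (0.6889, 0.4373, 1.1107)
ω + α·dt = (-0.2311, 0.5437, -1.0889)

ω' = (-0.2311, 0.5437, -1.0889)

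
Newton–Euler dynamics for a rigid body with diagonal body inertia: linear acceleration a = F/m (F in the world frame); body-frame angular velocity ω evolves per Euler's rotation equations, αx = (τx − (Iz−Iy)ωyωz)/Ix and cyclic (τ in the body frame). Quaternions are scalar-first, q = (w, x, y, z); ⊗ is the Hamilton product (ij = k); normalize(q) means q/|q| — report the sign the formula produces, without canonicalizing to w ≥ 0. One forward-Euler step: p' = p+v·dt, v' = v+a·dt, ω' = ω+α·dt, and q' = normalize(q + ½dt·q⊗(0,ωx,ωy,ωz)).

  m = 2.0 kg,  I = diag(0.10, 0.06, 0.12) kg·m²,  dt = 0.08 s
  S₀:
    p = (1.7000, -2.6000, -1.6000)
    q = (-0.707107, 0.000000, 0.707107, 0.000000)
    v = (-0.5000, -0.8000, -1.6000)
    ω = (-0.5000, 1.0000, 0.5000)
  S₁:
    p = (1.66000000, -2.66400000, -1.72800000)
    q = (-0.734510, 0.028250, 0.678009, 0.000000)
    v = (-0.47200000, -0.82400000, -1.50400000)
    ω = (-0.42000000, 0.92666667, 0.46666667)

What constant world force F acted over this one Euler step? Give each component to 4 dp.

Δv = v₁−v₀ = (0.02800000, -0.02400000, 0.09600000)
F = m·Δv/dt = (0.7000, -0.6000, 2.4000)

F = (0.7000, -0.6000, 2.4000)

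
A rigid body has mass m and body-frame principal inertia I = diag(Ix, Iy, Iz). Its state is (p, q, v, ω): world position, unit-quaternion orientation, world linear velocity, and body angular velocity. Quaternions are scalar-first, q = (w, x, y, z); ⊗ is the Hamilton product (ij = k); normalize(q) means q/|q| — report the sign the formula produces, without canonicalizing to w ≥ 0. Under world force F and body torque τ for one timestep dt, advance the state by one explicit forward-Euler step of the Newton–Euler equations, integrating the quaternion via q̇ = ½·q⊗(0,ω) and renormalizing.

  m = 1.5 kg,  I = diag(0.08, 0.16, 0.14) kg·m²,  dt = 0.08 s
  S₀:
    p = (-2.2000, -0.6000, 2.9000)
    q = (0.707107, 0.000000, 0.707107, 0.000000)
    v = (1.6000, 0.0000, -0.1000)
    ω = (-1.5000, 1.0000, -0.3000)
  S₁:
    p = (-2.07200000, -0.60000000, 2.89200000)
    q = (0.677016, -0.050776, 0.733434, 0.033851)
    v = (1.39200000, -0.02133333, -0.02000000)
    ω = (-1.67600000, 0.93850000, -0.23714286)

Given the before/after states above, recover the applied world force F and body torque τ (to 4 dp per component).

Δv = v₁−v₀ = (-0.20800000, -0.02133333, 0.08000000)
m·(v₁−v₀)/dt = (-3.9000, -0.4000, 1.5000)
ω₁ − ω₀ = (-0.17600000, -0.06150000, 0.06285714)
I·α + gyro = (-0.1700, -0.1500, -0.0100)

F = (-3.9000, -0.4000, 1.5000)
τ = (-0.1700, -0.1500, -0.0100)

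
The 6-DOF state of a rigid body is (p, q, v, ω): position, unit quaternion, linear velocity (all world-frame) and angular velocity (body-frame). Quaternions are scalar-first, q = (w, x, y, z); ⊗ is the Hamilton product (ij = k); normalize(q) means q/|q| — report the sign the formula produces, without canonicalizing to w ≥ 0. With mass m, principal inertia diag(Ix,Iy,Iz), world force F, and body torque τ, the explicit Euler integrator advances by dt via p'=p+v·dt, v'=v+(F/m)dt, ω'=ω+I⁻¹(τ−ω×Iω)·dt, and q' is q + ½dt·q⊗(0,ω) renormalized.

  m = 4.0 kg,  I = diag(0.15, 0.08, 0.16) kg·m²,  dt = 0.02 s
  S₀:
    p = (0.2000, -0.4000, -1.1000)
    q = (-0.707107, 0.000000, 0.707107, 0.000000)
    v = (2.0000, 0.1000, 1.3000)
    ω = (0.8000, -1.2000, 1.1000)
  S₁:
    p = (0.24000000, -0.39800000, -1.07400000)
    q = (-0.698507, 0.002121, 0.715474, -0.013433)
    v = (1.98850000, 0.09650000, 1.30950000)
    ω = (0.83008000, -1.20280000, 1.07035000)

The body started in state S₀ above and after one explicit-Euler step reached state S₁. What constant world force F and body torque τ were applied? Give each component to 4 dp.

F = (-2.3000, -0.7000, 1.9000)
τ = (0.1200, -0.0200, -0.1700)

rate change Δω = (0.03008000, -0.00280000, -0.02965000)
gyro term ω₀×Iω₀ = (-0.1056, -0.0088, 0.0672)
I·α + gyro = (0.1200, -0.0200, -0.1700)
Δv = v₁−v₀ = (-0.01150000, -0.00350000, 0.00950000)
F = m·Δv/dt = (-2.3000, -0.7000, 1.9000)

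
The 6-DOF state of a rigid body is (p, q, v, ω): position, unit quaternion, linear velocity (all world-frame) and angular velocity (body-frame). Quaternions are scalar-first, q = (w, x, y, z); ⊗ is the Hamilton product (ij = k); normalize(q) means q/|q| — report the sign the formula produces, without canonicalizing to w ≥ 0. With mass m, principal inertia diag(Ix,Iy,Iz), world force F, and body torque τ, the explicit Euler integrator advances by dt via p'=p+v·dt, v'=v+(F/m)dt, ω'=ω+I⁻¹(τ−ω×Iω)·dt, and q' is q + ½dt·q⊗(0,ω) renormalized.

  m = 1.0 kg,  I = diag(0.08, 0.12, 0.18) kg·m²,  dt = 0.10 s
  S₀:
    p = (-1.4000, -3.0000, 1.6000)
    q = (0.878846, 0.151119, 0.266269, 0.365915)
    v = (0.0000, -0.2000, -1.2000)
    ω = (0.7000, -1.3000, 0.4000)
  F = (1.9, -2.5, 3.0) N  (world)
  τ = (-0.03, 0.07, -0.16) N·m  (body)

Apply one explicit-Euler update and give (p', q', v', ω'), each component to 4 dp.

p' = (-1.4000, -3.0200, 1.4800)
q' = (0.8810, 0.2104, 0.2183, 0.3633)
v' = (0.1900, -0.4500, -0.9000)
ω' = (0.7015, -1.2183, 0.3313)

a = F/m = (1.9000, -2.5000, 3.0000)
new position p' = (-1.4000, -3.0200, 1.4800)
new velocity v' = (0.1900, -0.4500, -0.9000)
α = I⁻¹(τ − ω×Iω) = (0.0150, 0.8167, -0.6867)
ω' = ω + α·dt = (0.7015, -1.2183, 0.3313)
2q̇ = q⊗(0,ω) = (0.0940004, 1.1973893, -0.9468069, -0.0313046)
q + ½dt·q⊗(0,ω), renormalized = (0.8810, 0.2104, 0.2183, 0.3633)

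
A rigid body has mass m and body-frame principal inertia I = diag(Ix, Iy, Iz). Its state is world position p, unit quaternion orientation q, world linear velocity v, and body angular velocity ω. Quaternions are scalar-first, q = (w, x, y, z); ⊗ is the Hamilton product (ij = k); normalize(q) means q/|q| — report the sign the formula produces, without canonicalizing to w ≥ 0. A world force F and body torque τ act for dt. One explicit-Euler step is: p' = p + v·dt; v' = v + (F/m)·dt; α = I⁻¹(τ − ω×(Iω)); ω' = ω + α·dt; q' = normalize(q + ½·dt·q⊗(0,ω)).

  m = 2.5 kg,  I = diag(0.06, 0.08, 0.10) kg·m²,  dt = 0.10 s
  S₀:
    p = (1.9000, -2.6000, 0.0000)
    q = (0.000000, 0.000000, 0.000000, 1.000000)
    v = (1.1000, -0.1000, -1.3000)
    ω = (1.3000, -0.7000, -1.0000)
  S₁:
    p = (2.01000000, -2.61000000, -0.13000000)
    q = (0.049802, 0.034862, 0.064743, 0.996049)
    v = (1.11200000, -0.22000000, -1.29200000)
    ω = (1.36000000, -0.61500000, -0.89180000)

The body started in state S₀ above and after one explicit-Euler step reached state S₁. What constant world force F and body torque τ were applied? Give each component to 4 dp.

ω₁ − ω₀ = (0.06000000, 0.08500000, 0.10820000)
precession coupling = (0.0140, 0.0520, -0.0182)
τ = I·(Δω/dt) + ω₀×(Iω₀) = (0.0500, 0.1200, 0.0900)
velocity change Δv = (0.01200000, -0.12000000, 0.00800000)
m·(v₁−v₀)/dt = (0.3000, -3.0000, 0.2000)

F = (0.3000, -3.0000, 0.2000)
τ = (0.0500, 0.1200, 0.0900)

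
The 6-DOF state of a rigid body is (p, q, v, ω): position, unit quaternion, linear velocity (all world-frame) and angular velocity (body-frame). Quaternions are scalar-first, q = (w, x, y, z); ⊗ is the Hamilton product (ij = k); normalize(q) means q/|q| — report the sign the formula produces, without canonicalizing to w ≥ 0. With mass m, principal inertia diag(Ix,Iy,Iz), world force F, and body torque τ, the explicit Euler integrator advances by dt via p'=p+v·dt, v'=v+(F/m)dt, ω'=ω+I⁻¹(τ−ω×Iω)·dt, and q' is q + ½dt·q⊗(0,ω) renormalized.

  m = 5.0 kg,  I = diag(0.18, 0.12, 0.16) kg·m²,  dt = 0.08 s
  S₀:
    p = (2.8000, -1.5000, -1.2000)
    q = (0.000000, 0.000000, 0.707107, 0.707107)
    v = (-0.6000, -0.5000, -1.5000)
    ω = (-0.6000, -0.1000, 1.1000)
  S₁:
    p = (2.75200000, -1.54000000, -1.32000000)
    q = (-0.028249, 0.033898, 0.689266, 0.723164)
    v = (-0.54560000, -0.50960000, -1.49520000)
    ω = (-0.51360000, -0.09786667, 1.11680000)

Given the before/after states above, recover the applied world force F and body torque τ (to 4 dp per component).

F = (3.4000, -0.6000, 0.3000)
τ = (0.1900, -0.0100, 0.0300)

v₁ − v₀ = (0.05440000, -0.00960000, 0.00480000)
F = m·Δv/dt = (3.4000, -0.6000, 0.3000)
Δω = ω₁−ω₀ = (0.08640000, 0.00213333, 0.01680000)
precession coupling = (-0.0044, -0.0132, -0.0036)
τ = I·(Δω/dt) + ω₀×(Iω₀) = (0.1900, -0.0100, 0.0300)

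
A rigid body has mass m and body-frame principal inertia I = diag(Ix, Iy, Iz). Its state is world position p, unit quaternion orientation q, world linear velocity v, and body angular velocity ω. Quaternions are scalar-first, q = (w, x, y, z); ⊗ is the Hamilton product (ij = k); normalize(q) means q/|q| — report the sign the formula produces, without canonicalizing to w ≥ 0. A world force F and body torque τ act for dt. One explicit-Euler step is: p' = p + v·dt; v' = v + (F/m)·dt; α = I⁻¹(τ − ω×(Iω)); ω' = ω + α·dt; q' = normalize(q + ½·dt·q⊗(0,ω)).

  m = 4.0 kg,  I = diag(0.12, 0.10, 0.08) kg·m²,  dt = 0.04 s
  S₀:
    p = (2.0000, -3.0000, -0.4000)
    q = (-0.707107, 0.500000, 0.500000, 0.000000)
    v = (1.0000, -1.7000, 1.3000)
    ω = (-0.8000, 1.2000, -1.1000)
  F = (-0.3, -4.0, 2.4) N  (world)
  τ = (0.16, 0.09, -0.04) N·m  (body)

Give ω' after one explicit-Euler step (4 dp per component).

ω' = (-0.7555, 1.2219, -1.1296)

ω×(Iω) gyroscopic = (0.0264, 0.0352, 0.0192)
(τ − ω×Iω)/I = (1.1133, 0.5480, -0.7400)
new body rate ω' = (-0.7555, 1.2219, -1.1296)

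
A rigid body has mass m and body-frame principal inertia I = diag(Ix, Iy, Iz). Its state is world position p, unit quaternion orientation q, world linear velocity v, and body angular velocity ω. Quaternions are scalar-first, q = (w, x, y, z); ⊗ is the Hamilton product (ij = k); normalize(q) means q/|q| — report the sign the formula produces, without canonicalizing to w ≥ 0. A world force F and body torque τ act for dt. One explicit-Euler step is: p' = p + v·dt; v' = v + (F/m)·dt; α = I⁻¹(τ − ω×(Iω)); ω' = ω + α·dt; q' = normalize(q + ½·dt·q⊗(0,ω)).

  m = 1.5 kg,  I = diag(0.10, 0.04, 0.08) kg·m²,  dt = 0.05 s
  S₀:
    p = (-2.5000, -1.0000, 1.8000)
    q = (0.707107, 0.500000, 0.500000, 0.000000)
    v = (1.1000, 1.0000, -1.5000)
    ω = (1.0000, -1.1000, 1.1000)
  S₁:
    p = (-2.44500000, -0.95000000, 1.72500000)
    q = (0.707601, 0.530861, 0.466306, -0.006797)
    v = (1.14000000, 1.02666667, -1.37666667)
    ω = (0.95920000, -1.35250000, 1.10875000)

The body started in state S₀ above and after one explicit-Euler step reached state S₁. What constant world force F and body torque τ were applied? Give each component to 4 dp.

F = (1.2000, 0.8000, 3.7000)
τ = (-0.1300, -0.1800, 0.0800)

rate change Δω = (-0.04080000, -0.25250000, 0.00875000)
I·α + gyro = (-0.1300, -0.1800, 0.0800)
v₁ − v₀ = (0.04000000, 0.02666667, 0.12333333)
m·(v₁−v₀)/dt = (1.2000, 0.8000, 3.7000)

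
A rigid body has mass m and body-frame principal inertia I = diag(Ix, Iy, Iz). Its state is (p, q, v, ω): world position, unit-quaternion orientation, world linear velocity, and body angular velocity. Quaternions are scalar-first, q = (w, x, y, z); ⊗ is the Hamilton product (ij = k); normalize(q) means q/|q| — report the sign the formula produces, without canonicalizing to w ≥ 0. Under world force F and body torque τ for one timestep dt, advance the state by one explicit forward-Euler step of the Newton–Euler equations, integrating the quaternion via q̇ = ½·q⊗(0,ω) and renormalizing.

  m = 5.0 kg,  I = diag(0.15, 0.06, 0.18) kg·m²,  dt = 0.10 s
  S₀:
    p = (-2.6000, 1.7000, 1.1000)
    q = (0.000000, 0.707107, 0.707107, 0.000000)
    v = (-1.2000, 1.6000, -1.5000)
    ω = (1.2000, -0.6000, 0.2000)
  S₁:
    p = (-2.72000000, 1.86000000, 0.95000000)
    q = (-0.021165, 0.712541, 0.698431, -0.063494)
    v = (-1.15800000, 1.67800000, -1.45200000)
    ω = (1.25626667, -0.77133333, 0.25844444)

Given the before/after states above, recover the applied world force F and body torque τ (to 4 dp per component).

F = (2.1000, 3.9000, 2.4000)
τ = (0.0700, -0.1100, 0.1700)

Δω = ω₁−ω₀ = (0.05626667, -0.17133333, 0.05844444)
precession coupling = (-0.0144, -0.0072, 0.0648)
τ = I·(Δω/dt) + ω₀×(Iω₀) = (0.0700, -0.1100, 0.1700)
Δv = v₁−v₀ = (0.04200000, 0.07800000, 0.04800000)
F = m·Δv/dt = (2.1000, 3.9000, 2.4000)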